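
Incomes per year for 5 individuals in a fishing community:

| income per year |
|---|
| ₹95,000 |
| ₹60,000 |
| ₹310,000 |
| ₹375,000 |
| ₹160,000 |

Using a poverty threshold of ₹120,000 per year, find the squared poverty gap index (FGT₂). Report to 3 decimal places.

Below z: ₹60,000, ₹95,000 (q = 2 of N = 5).
Normalized shortfalls: (120000−60000)/120000 = 0.5000; (120000−95000)/120000 = 0.2083.
Squared: 0.2500; 0.0434.
Sum = 0.293403; P₂ = 0.293403 / 5 = 0.059.

0.059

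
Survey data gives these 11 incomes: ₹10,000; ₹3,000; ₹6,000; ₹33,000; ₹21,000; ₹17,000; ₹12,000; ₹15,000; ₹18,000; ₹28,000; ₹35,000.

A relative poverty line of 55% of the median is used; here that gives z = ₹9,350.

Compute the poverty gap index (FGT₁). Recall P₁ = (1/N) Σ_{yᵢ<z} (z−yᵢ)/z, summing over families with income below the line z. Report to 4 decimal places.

0.0943

Below the line: ₹3,000, ₹6,000 (q = 2 of N = 11).
Normalized shortfalls: (9350−3000)/9350 = 0.6791; (9350−6000)/9350 = 0.3583.
Sum of shortfalls = 1.037433; P₁ averages over all N: 1.037433 / 11 = 0.0943.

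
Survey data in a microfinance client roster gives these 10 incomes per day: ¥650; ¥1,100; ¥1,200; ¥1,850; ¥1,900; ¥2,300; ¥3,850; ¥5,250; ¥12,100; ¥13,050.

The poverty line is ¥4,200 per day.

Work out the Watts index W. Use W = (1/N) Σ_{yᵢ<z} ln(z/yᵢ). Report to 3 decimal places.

0.676

Below the line: ¥650, ¥1,100, ¥1,200, ¥1,850, ¥1,900, ¥2,300, ¥3,850 (q = 7 of N = 10).
ln(z/y) terms: ln(4200/650) = 1.8659; ln(4200/1100) = 1.3398; ln(4200/1200) = 1.2528; ln(4200/1850) = 0.8199; ln(4200/1900) = 0.7932; ln(4200/2300) = 0.6022; ln(4200/3850) = 0.0870.
W = 6.760721 / 10 = 0.676.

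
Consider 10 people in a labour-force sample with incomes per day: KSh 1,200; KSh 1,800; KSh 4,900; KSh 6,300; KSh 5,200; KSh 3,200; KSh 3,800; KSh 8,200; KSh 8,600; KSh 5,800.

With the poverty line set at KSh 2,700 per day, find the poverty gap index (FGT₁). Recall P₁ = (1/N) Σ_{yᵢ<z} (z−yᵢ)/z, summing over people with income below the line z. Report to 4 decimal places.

Below the line: KSh 1,200, KSh 1,800 (q = 2 of N = 10).
Shortfall ratios: (2700−1200)/2700 = 0.5556; (2700−1800)/2700 = 0.3333.
Sum of shortfalls = 0.888889; P₁ averages over all N: 0.888889 / 10 = 0.0889.

0.0889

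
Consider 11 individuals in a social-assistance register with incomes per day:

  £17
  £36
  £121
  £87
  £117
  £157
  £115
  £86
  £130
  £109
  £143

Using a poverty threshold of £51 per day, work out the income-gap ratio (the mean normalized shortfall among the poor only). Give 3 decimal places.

Incomes under z: £17, £36 (q = 2 of N = 11).
Relative gaps: 0.6667, 0.2941; sum = 0.960784.
I averages over the q = 2 poor units only: 0.960784 / 2 = 0.480.

0.480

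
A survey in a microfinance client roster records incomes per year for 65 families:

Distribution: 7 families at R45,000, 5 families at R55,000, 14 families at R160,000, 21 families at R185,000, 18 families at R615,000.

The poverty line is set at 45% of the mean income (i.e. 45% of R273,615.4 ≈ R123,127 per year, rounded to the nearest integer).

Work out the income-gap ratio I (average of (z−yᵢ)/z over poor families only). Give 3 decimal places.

Below z: 7×R45,000, 5×R55,000 (q = 12 of N = 65).
Relative gaps: 0.6345 (×7), 0.5533 (×5); sum = 7.208200.
The income-gap ratio divides by q (the poor only): 7.208200 / 12 = 0.601.

0.601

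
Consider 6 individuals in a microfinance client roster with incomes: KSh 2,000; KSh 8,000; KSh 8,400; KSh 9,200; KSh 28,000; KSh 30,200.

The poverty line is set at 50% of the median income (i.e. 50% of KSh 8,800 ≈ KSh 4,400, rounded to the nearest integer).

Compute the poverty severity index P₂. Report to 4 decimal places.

0.0496

Below the line: KSh 2,000 (q = 1 of N = 6).
Gap ratios (z−y)/z: (4400−2000)/4400 = 0.5455.
Squared: 0.2975.
Sum = 0.297521; P₂ = 0.297521 / 6 = 0.0496.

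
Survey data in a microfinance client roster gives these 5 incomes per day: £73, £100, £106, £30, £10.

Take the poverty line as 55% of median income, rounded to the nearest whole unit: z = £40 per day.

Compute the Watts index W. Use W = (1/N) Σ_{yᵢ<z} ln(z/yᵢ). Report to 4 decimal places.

Below the line: £10, £30 (q = 2 of N = 5).
Log shortfalls: ln(40/10) = 1.3863; ln(40/30) = 0.2877.
W = 1.673976 / 5 = 0.3348.

0.3348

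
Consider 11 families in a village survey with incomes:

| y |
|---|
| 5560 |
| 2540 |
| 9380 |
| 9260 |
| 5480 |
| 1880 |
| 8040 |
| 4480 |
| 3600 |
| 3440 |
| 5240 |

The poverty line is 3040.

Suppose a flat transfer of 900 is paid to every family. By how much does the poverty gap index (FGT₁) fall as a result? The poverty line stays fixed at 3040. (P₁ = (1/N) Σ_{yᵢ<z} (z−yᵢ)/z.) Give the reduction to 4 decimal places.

Before: below the line — 1880, 2540; poverty gap index (FGT₁) = 0.049641.
After the 900 transfer: below the line — 2780; poverty gap index (FGT₁) = 0.007775.
Reduction = 0.049641 − 0.007775 = 0.0419.

0.0419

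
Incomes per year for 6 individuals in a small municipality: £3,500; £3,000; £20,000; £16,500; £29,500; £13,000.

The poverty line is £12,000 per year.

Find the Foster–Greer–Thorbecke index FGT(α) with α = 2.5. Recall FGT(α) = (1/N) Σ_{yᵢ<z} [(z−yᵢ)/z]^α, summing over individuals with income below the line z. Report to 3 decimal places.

0.152

Poor units: £3,000, £3,500 (q = 2 of N = 6).
Gap ratios (z−y)/z: (12000−3000)/12000 = 0.7500; (12000−3500)/12000 = 0.7083.
Raised to α = 2.5: 0.48714; 0.42227.
Sum = 0.909413; FGT(2.5) = 0.909413 / 6 = 0.152.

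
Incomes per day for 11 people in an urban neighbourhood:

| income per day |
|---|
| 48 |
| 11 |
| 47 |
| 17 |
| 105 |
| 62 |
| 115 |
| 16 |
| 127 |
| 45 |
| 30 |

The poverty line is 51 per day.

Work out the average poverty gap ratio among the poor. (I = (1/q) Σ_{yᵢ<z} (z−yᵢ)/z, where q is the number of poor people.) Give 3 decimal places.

0.401

Below z: 11, 16, 17, 30, 45, 47, 48 (q = 7 of N = 11).
Relative gaps: 0.7843, 0.6863, 0.6667, 0.4118, 0.1176, 0.0784, 0.0588; sum = 2.803922.
The income-gap ratio divides by q (the poor only): 2.803922 / 7 = 0.401.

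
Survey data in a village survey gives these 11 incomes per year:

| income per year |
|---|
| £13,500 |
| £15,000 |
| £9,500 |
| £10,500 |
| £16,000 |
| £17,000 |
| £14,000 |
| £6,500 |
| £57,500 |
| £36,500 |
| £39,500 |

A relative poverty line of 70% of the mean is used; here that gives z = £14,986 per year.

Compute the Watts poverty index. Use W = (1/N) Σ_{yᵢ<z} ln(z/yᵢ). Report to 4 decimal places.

Below z: £6,500, £9,500, £10,500, £13,500, £14,000 (q = 5 of N = 11).
Log gaps: ln(14986/6500) = 0.8353; ln(14986/9500) = 0.4558; ln(14986/10500) = 0.3557; ln(14986/13500) = 0.1044; ln(14986/14000) = 0.0681.
W = 1.819366 / 11 = 0.1654.

0.1654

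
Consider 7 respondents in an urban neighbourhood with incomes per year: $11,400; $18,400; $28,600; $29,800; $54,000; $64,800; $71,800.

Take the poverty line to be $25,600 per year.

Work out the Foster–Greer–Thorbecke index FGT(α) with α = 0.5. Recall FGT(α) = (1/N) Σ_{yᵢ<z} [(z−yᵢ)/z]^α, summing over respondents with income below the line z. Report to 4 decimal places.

Below the line: $11,400, $18,400 (q = 2 of N = 7).
Gap ratios (z−y)/z: (25600−11400)/25600 = 0.5547; (25600−18400)/25600 = 0.2812.
Raised to α = 0.5: 0.74477; 0.53033.
Sum = 1.275104; FGT(0.5) = 1.275104 / 7 = 0.1822.

0.1822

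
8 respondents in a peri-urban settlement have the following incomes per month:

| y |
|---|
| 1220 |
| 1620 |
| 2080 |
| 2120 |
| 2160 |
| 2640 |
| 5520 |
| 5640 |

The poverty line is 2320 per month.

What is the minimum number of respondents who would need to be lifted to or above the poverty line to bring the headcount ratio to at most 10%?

5 of the 8 respondents are poor, so H = 5/8 = 0.625.
A headcount ratio of at most 10% allows at most ⌊0.10 × 8⌋ = 0 poor respondents.
So at least 5 − 0 = 5 must be lifted.

5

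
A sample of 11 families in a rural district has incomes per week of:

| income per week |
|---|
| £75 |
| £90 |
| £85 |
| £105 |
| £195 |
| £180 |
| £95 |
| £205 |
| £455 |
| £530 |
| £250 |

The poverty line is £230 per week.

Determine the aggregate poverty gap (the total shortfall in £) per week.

Below the line: £75, £85, £90, £95, £105, £180, £195, £205 (q = 8 of N = 11).
Individual gaps: 230−75 = 155; 230−85 = 145; 230−90 = 140; 230−95 = 135; 230−105 = 125; 230−180 = 50; 230−195 = 35; 230−205 = 25.
Aggregate gap = £810.

£810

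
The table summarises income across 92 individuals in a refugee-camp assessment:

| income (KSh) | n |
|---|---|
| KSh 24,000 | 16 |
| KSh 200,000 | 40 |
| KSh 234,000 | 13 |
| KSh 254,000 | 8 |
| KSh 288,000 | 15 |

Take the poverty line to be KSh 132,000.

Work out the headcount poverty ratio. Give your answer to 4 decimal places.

16 of the 92 individuals have income below KSh 132,000.
H = 16/92 = 0.1739.

0.1739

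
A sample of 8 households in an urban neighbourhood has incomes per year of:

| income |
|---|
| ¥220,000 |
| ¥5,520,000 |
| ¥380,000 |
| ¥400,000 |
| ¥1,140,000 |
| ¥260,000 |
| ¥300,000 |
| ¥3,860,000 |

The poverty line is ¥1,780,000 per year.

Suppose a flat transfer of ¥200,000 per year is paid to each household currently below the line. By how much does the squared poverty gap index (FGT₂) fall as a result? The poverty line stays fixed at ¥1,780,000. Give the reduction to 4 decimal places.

Before: below the line — ¥220,000, ¥260,000, ¥300,000, ¥380,000, ¥400,000, ¥1,140,000; squared poverty gap index (FGT₂) = 0.442195.
After the ¥200,000 transfer: below the line — ¥420,000, ¥460,000, ¥500,000, ¥580,000, ¥600,000, ¥1,340,000; squared poverty gap index (FGT₂) = 0.325732.
Reduction = 0.442195 − 0.325732 = 0.1165.

0.1165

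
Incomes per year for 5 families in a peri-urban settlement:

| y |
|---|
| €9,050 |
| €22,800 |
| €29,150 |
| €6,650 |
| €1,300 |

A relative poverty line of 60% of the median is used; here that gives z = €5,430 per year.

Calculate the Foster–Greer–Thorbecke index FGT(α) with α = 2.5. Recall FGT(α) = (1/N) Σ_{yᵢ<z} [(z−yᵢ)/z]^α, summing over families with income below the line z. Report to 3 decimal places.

0.101

Below z: €1,300 (q = 1 of N = 5).
Shortfall ratios: (5430−1300)/5430 = 0.7606.
Raised to α = 2.5: 0.50452.
Sum = 0.504517; FGT(2.5) = 0.504517 / 5 = 0.101.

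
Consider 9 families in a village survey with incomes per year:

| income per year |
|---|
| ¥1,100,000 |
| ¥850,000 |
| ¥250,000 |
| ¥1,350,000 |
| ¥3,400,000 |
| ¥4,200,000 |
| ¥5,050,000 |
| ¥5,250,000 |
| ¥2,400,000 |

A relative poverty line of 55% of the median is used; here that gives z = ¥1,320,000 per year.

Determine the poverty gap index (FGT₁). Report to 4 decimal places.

Below the line: ¥250,000, ¥850,000, ¥1,100,000 (q = 3 of N = 9).
Normalized shortfalls: (1320000−250000)/1320000 = 0.8106; (1320000−850000)/1320000 = 0.3561; (1320000−1100000)/1320000 = 0.1667.
Sum of shortfalls = 1.333333; P₁ averages over all N: 1.333333 / 9 = 0.1481.

0.1481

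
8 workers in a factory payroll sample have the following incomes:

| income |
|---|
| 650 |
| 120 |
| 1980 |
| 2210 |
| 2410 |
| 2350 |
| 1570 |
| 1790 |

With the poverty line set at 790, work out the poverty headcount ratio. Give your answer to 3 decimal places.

0.250

2 of the 8 workers have income below 790.
H = 2/8 = 0.250.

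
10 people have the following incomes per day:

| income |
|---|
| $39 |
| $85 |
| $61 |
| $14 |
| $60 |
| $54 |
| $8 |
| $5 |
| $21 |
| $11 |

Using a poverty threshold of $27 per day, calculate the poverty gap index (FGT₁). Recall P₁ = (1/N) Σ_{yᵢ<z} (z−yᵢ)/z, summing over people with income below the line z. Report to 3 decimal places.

0.281

Incomes under z: $5, $8, $11, $14, $21 (q = 5 of N = 10).
Relative gaps: (27−5)/27 = 0.8148; (27−8)/27 = 0.7037; (27−11)/27 = 0.5926; (27−14)/27 = 0.4815; (27−21)/27 = 0.2222.
Sum of shortfalls = 2.814815; P₁ averages over all N: 2.814815 / 10 = 0.281.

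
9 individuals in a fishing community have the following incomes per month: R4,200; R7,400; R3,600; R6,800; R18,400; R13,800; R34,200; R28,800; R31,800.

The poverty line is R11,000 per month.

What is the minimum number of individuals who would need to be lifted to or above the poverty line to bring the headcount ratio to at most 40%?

Currently q = 4 of N = 9 are below the line (H = 0.444).
A headcount ratio of at most 40% allows at most ⌊0.40 × 9⌋ = 3 poor individuals.
So at least 4 − 3 = 1 must be lifted.

1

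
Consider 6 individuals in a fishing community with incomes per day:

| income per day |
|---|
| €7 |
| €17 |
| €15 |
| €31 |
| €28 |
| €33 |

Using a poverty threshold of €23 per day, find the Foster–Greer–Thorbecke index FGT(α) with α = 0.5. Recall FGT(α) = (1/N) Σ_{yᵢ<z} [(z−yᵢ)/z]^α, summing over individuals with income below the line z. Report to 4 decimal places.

0.3224

Incomes under z: €7, €15, €17 (q = 3 of N = 6).
Relative gaps: (23−7)/23 = 0.6957; (23−15)/23 = 0.3478; (23−17)/23 = 0.2609.
Raised to α = 0.5: 0.83406; 0.58977; 0.51075.
Sum = 1.934579; FGT(0.5) = 1.934579 / 6 = 0.3224.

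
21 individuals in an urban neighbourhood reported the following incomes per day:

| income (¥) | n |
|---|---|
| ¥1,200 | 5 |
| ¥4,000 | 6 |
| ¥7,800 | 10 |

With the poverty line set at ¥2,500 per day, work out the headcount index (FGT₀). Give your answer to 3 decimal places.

5 of the 21 individuals have income below ¥2,500.
H = 5/21 = 0.238.

0.238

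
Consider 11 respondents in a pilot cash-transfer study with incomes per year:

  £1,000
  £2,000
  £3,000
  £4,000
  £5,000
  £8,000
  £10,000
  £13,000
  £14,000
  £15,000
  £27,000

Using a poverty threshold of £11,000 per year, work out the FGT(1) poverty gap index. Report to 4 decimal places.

Below z: £1,000, £2,000, £3,000, £4,000, £5,000, £8,000, £10,000 (q = 7 of N = 11).
Relative gaps: (11000−1000)/11000 = 0.9091; (11000−2000)/11000 = 0.8182; (11000−3000)/11000 = 0.7273; (11000−4000)/11000 = 0.6364; (11000−5000)/11000 = 0.5455; (11000−8000)/11000 = 0.2727; (11000−10000)/11000 = 0.0909.
Σ = 4.000000. Dividing by the full population N = 11 gives P₁ = 0.3636.

0.3636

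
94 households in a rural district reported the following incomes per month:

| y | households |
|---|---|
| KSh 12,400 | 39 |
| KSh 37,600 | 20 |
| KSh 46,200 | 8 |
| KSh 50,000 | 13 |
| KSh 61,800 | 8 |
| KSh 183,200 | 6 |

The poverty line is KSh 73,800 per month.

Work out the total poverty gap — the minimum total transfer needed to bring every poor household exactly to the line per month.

KSh 3,744,800

Below the line: 39×KSh 12,400, 20×KSh 37,600, 8×KSh 46,200, 13×KSh 50,000, 8×KSh 61,800 (q = 88 of N = 94).
Individual gaps: 39×(73800−12400) = 2394600; 20×(73800−37600) = 724000; 8×(73800−46200) = 220800; 13×(73800−50000) = 309400; 8×(73800−61800) = 96000.
Aggregate gap = KSh 3,744,800.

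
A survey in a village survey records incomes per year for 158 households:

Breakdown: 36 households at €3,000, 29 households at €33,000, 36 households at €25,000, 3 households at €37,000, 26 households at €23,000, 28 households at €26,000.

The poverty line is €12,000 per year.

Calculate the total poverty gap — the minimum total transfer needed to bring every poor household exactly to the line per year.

Below z: 36×€3,000 (q = 36 of N = 158).
Individual gaps: 36×(12000−3000) = 324000.
Aggregate gap = €324,000.

€324,000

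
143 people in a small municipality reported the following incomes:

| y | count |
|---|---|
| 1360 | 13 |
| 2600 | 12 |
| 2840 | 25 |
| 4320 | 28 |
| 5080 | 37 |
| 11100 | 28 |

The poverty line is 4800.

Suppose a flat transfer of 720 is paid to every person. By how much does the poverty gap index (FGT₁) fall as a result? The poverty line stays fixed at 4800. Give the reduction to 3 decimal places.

0.072

Before: below the line — 13×1360, 12×2600, 25×2840, 28×4320; poverty gap index (FGT₁) = 0.19458.
After the 720 transfer: below the line — 13×2080, 12×3320, 25×3560; poverty gap index (FGT₁) = 0.12255.
Reduction = 0.19458 − 0.12255 = 0.072.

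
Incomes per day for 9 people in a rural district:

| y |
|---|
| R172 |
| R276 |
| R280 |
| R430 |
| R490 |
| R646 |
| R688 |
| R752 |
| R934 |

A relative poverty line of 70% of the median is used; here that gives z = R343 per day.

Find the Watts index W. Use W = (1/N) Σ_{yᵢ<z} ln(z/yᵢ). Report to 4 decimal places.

0.1234

Below the line: R172, R276, R280 (q = 3 of N = 9).
Log shortfalls: ln(343/172) = 0.6902; ln(343/276) = 0.2173; ln(343/280) = 0.2029.
W = 1.110506 / 9 = 0.1234.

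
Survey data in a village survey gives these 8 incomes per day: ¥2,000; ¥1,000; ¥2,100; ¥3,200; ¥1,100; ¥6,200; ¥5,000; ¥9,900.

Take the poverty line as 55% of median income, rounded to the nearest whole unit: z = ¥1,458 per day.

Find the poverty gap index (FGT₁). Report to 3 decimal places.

0.070

Incomes under z: ¥1,000, ¥1,100 (q = 2 of N = 8).
Gap ratios (z−y)/z: (1458−1000)/1458 = 0.3141; (1458−1100)/1458 = 0.2455.
Σ = 0.559671. Dividing by the full population N = 8 gives P₁ = 0.070.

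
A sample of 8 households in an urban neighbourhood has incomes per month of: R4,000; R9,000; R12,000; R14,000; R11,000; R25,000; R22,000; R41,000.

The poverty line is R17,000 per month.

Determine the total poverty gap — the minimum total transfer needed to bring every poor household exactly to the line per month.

R35,000

Below z: R4,000, R9,000, R11,000, R12,000, R14,000 (q = 5 of N = 8).
Individual gaps: 17000−4000 = 13000; 17000−9000 = 8000; 17000−11000 = 6000; 17000−12000 = 5000; 17000−14000 = 3000.
Aggregate gap = R35,000.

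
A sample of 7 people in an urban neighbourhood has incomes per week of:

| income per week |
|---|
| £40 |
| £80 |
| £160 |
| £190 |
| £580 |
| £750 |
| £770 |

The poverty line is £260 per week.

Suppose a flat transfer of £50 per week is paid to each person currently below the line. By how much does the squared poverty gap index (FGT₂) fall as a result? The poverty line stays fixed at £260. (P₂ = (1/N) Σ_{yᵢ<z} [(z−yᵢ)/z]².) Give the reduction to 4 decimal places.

0.0993

Before: below the line — £40, £80, £160, £190; squared poverty gap index (FGT₂) = 0.202240.
After the £50 transfer: below the line — £90, £130, £210, £240; squared poverty gap index (FGT₂) = 0.102916.
Reduction = 0.202240 − 0.102916 = 0.0993.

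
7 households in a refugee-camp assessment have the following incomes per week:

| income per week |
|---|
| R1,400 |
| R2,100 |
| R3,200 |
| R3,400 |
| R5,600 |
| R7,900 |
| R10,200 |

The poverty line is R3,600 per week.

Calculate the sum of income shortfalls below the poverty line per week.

Below the line: R1,400, R2,100, R3,200, R3,400 (q = 4 of N = 7).
Individual gaps: 3600−1400 = 2200; 3600−2100 = 1500; 3600−3200 = 400; 3600−3400 = 200.
Aggregate gap = R4,300.

R4,300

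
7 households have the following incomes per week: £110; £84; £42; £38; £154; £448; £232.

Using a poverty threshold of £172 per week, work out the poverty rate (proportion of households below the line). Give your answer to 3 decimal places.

5 of the 7 households have income below £172.
H = 5/7 = 0.714.

0.714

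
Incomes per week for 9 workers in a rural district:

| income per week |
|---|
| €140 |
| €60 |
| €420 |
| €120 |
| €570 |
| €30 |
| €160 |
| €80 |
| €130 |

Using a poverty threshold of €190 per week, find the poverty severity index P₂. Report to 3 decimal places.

0.205

Below the line: €30, €60, €80, €120, €130, €140, €160 (q = 7 of N = 9).
Gap ratios (z−y)/z: (190−30)/190 = 0.8421; (190−60)/190 = 0.6842; (190−80)/190 = 0.5789; (190−120)/190 = 0.3684; (190−130)/190 = 0.3158; (190−140)/190 = 0.2632; (190−160)/190 = 0.1579.
Squared: 0.7091; 0.4681; 0.3352; 0.1357; 0.0997; 0.0693; 0.0249.
Sum = 1.842105; P₂ = 1.842105 / 9 = 0.205.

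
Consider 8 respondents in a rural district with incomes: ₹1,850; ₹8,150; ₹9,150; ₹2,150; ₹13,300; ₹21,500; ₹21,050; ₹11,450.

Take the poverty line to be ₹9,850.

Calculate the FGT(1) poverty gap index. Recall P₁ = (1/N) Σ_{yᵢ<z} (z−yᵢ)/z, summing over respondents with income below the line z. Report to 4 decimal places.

0.2297

Poor units: ₹1,850, ₹2,150, ₹8,150, ₹9,150 (q = 4 of N = 8).
Relative gaps: (9850−1850)/9850 = 0.8122; (9850−2150)/9850 = 0.7817; (9850−8150)/9850 = 0.1726; (9850−9150)/9850 = 0.0711.
Sum of shortfalls = 1.837563; P₁ averages over all N: 1.837563 / 8 = 0.2297.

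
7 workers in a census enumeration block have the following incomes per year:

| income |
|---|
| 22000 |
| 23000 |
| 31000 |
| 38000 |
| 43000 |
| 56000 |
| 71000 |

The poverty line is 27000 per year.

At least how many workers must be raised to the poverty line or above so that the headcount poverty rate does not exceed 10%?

2

Currently q = 2 of N = 7 are below the line (H = 0.286).
A headcount ratio of at most 10% allows at most ⌊0.10 × 7⌋ = 0 poor workers.
So at least 2 − 0 = 2 must be lifted.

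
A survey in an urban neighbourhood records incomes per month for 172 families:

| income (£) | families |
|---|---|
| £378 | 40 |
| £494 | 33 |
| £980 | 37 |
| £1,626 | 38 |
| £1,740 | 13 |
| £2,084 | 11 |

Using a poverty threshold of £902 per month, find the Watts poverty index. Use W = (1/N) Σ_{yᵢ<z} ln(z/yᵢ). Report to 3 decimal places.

0.318

Below the line: 40×£378, 33×£494 (q = 73 of N = 172).
Log gaps: ln(902/378) = 0.8697 (×40); ln(902/494) = 0.6021 (×33).
W = 54.657420 / 172 = 0.318.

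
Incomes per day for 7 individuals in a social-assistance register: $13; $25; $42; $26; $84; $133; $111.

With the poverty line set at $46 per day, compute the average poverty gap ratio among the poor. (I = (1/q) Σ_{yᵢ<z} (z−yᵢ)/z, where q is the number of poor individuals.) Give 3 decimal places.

Below the line: $13, $25, $26, $42 (q = 4 of N = 7).
Shortfall ratios (z−y)/z: 0.7174, 0.4565, 0.4348, 0.0870; sum = 1.695652.
The income-gap ratio divides by q (the poor only): 1.695652 / 4 = 0.424.

0.424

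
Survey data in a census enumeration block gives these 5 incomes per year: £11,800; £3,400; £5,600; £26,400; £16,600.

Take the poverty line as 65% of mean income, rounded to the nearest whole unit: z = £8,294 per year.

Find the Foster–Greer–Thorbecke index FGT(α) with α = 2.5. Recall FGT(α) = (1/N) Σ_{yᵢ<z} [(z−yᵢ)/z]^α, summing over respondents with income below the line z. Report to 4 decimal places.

Below the line: £3,400, £5,600 (q = 2 of N = 5).
Shortfall ratios: (8294−3400)/8294 = 0.5901; (8294−5600)/8294 = 0.3248.
Raised to α = 2.5: 0.26745; 0.06013.
Sum = 0.327583; FGT(2.5) = 0.327583 / 5 = 0.0655.

0.0655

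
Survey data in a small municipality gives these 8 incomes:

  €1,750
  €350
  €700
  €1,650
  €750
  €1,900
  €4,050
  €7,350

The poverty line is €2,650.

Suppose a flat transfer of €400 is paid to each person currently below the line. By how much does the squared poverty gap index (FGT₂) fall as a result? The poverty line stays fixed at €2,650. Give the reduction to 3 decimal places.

0.108

Before: below the line — €350, €700, €750, €1,650, €1,750, €1,900; squared poverty gap index (FGT₂) = 0.26833.
After the €400 transfer: below the line — €750, €1,100, €1,150, €2,050, €2,150, €2,300; squared poverty gap index (FGT₂) = 0.16011.
Reduction = 0.26833 − 0.16011 = 0.108.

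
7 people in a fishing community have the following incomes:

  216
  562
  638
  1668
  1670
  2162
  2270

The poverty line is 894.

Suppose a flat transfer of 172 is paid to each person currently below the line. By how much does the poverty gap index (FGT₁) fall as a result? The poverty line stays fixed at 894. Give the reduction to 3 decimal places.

Before: below the line — 216, 562, 638; poverty gap index (FGT₁) = 0.20230.
After the 172 transfer: below the line — 388, 734, 810; poverty gap index (FGT₁) = 0.11985.
Reduction = 0.20230 − 0.11985 = 0.082.

0.082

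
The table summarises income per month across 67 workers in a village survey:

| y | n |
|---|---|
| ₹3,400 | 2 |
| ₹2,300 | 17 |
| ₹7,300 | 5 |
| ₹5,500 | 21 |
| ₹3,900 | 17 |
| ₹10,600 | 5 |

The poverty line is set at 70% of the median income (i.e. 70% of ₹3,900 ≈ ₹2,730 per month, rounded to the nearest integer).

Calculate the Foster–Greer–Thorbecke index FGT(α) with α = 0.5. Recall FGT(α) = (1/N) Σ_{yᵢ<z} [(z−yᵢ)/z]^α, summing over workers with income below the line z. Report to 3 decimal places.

0.101

Incomes under z: 17×₹2,300 (q = 17 of N = 67).
Relative gaps: (2730−2300)/2730 = 0.1575 (×17).
Raised to α = 0.5: 0.39687 (×17).
Sum = 6.746862; FGT(0.5) = 6.746862 / 67 = 0.101.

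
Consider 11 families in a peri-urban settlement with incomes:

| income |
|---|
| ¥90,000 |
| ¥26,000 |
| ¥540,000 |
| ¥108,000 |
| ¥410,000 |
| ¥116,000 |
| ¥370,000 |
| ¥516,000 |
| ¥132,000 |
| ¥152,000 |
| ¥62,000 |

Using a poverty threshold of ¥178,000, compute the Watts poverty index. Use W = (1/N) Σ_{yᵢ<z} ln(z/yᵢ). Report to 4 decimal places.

Poor units: ¥26,000, ¥62,000, ¥90,000, ¥108,000, ¥116,000, ¥132,000, ¥152,000 (q = 7 of N = 11).
Log gaps: ln(178000/26000) = 1.9237; ln(178000/62000) = 1.0546; ln(178000/90000) = 0.6820; ln(178000/108000) = 0.4997; ln(178000/116000) = 0.4282; ln(178000/132000) = 0.2990; ln(178000/152000) = 0.1579.
W = 5.045040 / 11 = 0.4586.

0.4586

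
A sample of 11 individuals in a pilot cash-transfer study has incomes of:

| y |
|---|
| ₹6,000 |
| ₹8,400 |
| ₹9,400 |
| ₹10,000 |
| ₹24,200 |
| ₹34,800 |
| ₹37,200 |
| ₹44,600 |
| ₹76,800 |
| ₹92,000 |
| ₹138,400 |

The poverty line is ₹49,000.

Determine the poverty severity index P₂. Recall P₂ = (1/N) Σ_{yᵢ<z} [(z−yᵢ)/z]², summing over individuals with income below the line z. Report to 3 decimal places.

0.286

Below z: ₹6,000, ₹8,400, ₹9,400, ₹10,000, ₹24,200, ₹34,800, ₹37,200, ₹44,600 (q = 8 of N = 11).
Shortfall ratios: (49000−6000)/49000 = 0.8776; (49000−8400)/49000 = 0.8286; (49000−9400)/49000 = 0.8082; (49000−10000)/49000 = 0.7959; (49000−24200)/49000 = 0.5061; (49000−34800)/49000 = 0.2898; (49000−37200)/49000 = 0.2408; (49000−44600)/49000 = 0.0898.
Squared: 0.7701; 0.6865; 0.6531; 0.6335; 0.2562; 0.0840; 0.0580; 0.0081.
Sum = 3.149438; P₂ = 3.149438 / 11 = 0.286.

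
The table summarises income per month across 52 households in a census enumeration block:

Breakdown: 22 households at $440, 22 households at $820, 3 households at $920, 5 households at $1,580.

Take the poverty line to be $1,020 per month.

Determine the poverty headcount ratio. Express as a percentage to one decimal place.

90.4%

47 of the 52 households have income below $1,020.
H = 47/52 = 90.4%.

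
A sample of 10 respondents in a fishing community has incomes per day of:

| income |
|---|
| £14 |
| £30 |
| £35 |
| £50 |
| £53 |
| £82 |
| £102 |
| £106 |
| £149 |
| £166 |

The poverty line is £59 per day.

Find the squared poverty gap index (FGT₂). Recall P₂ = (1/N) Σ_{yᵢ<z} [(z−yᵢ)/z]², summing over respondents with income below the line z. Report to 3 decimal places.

Below z: £14, £30, £35, £50, £53 (q = 5 of N = 10).
Gap ratios (z−y)/z: (59−14)/59 = 0.7627; (59−30)/59 = 0.4915; (59−35)/59 = 0.4068; (59−50)/59 = 0.1525; (59−53)/59 = 0.1017.
Squared: 0.5817; 0.2416; 0.1655; 0.0233; 0.0103.
Sum = 1.022407; P₂ = 1.022407 / 10 = 0.102.

0.102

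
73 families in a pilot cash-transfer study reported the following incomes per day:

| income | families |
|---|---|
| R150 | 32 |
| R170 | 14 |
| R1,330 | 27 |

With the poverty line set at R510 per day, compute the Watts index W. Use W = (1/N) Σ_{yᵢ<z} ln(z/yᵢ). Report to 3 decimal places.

Poor units: 32×R150, 14×R170 (q = 46 of N = 73).
Log shortfalls: ln(510/150) = 1.2238 (×32); ln(510/170) = 1.0986 (×14).
W = 54.541386 / 73 = 0.747.

0.747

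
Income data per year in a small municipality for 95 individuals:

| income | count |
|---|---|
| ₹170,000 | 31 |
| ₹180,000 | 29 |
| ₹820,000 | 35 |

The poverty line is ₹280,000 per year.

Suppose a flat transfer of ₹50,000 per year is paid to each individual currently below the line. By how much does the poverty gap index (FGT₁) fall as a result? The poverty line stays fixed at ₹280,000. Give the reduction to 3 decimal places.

0.113

Before: below the line — 31×₹170,000, 29×₹180,000; poverty gap index (FGT₁) = 0.23722.
After the ₹50,000 transfer: below the line — 31×₹220,000, 29×₹230,000; poverty gap index (FGT₁) = 0.12444.
Reduction = 0.23722 − 0.12444 = 0.113.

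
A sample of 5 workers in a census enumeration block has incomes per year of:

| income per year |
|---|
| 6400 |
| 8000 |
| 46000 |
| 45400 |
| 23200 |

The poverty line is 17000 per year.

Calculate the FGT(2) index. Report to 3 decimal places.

0.134

Incomes under z: 6400, 8000 (q = 2 of N = 5).
Normalized shortfalls: (17000−6400)/17000 = 0.6235; (17000−8000)/17000 = 0.5294.
Squared: 0.3888; 0.2803.
Sum = 0.669066; P₂ = 0.669066 / 5 = 0.134.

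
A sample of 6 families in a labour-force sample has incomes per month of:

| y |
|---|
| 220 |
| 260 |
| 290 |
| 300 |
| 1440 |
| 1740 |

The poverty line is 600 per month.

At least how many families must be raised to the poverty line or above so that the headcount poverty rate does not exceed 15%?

4

Currently q = 4 of N = 6 are below the line (H = 0.667).
A headcount ratio of at most 15% allows at most ⌊0.15 × 6⌋ = 0 poor families.
So at least 4 − 0 = 4 must be lifted.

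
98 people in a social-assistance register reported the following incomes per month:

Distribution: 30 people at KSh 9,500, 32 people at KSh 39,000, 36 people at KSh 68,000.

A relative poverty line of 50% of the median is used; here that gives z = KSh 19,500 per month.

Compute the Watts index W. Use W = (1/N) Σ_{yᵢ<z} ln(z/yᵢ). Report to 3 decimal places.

Below the line: 30×KSh 9,500 (q = 30 of N = 98).
Log gaps: ln(19500/9500) = 0.7191 (×30).
W = 21.573680 / 98 = 0.220.

0.220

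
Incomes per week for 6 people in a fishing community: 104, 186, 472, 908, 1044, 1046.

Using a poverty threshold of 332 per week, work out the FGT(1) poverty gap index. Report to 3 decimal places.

0.188

Incomes under z: 104, 186 (q = 2 of N = 6).
Normalized shortfalls: (332−104)/332 = 0.6867; (332−186)/332 = 0.4398.
Σ = 1.126506. Dividing by the full population N = 6 gives P₁ = 0.188.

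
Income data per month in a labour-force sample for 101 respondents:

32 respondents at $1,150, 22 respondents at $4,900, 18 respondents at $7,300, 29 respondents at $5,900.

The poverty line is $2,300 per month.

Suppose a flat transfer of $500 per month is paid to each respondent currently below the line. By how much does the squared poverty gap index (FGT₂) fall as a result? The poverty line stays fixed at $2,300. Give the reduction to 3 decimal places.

Before: below the line — 32×$1,150; squared poverty gap index (FGT₂) = 0.07921.
After the $500 transfer: below the line — 32×$1,650; squared poverty gap index (FGT₂) = 0.02530.
Reduction = 0.07921 − 0.02530 = 0.054.

0.054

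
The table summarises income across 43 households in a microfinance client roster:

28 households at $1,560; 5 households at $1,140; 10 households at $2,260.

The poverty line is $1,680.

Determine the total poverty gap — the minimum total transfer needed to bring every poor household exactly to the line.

Below z: 5×$1,140, 28×$1,560 (q = 33 of N = 43).
Individual gaps: 5×(1680−1140) = 2700; 28×(1680−1560) = 3360.
Aggregate gap = $6,060.

$6,060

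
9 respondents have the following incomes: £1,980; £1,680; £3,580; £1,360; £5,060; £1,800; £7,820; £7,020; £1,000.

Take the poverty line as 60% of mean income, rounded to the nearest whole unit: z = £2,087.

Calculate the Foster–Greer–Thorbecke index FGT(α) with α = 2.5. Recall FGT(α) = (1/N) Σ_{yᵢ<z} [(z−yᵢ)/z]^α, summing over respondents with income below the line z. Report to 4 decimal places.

0.0324

Below z: £1,000, £1,360, £1,680, £1,800, £1,980 (q = 5 of N = 9).
Relative gaps: (2087−1000)/2087 = 0.5208; (2087−1360)/2087 = 0.3483; (2087−1680)/2087 = 0.1950; (2087−1800)/2087 = 0.1375; (2087−1980)/2087 = 0.0513.
Raised to α = 2.5: 0.19578; 0.07162; 0.01679; 0.00701; 0.00060.
Sum = 0.291802; FGT(2.5) = 0.291802 / 9 = 0.0324.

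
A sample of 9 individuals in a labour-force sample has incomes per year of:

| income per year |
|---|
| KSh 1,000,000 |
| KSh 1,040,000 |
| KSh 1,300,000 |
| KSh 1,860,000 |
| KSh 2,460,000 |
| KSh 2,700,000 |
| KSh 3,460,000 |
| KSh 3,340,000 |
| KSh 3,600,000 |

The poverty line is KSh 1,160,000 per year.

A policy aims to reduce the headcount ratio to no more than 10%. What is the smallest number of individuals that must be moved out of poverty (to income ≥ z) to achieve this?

2

Currently q = 2 of N = 9 are below the line (H = 0.222).
A headcount ratio of at most 10% allows at most ⌊0.10 × 9⌋ = 0 poor individuals.
So at least 2 − 0 = 2 must be lifted.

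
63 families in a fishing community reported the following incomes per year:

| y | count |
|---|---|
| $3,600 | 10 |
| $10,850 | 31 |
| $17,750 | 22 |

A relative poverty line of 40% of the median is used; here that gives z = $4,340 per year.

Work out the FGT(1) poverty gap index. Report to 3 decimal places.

Poor units: 10×$3,600 (q = 10 of N = 63).
Relative gaps: (4340−3600)/4340 = 0.1705 (×10).
Sum of shortfalls = 1.705069; P₁ averages over all N: 1.705069 / 63 = 0.027.

0.027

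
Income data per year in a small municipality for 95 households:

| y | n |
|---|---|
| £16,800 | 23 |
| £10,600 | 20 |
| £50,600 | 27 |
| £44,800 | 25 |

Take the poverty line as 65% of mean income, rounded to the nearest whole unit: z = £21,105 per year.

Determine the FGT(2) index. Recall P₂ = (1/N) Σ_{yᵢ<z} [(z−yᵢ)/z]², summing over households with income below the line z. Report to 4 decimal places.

Below the line: 20×£10,600, 23×£16,800 (q = 43 of N = 95).
Relative gaps: (21105−10600)/21105 = 0.4977 (×20); (21105−16800)/21105 = 0.2040 (×23).
Squared: 0.2478 (×20); 0.0416 (×23).
Sum = 5.912070; P₂ = 5.912070 / 95 = 0.0622.

0.0622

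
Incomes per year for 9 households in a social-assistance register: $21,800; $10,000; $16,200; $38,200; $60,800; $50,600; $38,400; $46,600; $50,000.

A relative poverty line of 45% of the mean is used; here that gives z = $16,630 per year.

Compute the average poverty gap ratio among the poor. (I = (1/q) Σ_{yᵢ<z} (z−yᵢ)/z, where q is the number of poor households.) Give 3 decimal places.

Below z: $10,000, $16,200 (q = 2 of N = 9).
Relative gaps: 0.3987, 0.0259; sum = 0.424534.
I averages over the q = 2 poor units only: 0.424534 / 2 = 0.212.

0.212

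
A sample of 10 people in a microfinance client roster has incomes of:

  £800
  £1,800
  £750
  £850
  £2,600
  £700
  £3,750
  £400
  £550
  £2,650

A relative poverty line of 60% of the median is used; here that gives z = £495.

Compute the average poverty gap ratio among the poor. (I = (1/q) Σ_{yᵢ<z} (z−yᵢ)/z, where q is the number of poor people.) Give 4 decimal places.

Below the line: £400 (q = 1 of N = 10).
Relative gaps: 0.1919; sum = 0.191919.
The income-gap ratio divides by q (the poor only): 0.191919 / 1 = 0.1919.

0.1919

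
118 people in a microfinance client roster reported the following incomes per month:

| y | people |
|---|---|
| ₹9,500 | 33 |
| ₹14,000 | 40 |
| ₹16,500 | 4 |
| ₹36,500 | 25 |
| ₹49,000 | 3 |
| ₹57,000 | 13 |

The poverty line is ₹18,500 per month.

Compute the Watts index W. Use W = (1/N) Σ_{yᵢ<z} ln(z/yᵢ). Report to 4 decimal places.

0.2847

Incomes under z: 33×₹9,500, 40×₹14,000, 4×₹16,500 (q = 77 of N = 118).
ln(z/y) terms: ln(18500/9500) = 0.6665 (×33); ln(18500/14000) = 0.2787 (×40); ln(18500/16500) = 0.1144 (×4).
W = 33.599982 / 118 = 0.2847.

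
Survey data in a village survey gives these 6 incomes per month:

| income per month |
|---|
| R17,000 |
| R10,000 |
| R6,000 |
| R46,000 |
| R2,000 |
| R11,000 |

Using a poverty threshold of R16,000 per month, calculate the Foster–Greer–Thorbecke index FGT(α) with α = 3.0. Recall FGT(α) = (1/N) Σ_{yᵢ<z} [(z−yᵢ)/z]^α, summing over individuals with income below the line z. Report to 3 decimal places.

Below z: R2,000, R6,000, R10,000, R11,000 (q = 4 of N = 6).
Gap ratios (z−y)/z: (16000−2000)/16000 = 0.8750; (16000−6000)/16000 = 0.6250; (16000−10000)/16000 = 0.3750; (16000−11000)/16000 = 0.3125.
Raised to α = 3.0: 0.66992; 0.24414; 0.05273; 0.03052.
Sum = 0.997314; FGT(3.0) = 0.997314 / 6 = 0.166.

0.166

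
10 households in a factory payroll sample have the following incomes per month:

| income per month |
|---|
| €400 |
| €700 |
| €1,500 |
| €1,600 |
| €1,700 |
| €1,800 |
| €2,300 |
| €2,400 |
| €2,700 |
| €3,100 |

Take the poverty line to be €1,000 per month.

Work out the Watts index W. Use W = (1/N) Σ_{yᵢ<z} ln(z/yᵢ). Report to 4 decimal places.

0.1273

Incomes under z: €400, €700 (q = 2 of N = 10).
Log shortfalls: ln(1000/400) = 0.9163; ln(1000/700) = 0.3567.
W = 1.272966 / 10 = 0.1273.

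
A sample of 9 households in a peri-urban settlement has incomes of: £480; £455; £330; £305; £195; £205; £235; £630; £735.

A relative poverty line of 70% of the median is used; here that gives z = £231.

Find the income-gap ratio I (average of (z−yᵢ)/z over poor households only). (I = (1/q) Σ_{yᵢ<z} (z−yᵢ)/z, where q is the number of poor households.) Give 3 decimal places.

Poor units: £195, £205 (q = 2 of N = 9).
Relative gaps: 0.1558, 0.1126; sum = 0.268398.
I averages over the q = 2 poor units only: 0.268398 / 2 = 0.134.

0.134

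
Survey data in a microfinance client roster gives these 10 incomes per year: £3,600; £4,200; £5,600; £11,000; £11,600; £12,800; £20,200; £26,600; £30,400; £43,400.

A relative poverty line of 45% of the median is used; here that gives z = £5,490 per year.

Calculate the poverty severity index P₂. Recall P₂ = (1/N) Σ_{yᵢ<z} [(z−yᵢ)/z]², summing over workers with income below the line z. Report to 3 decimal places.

0.017

Below the line: £3,600, £4,200 (q = 2 of N = 10).
Relative gaps: (5490−3600)/5490 = 0.3443; (5490−4200)/5490 = 0.2350.
Squared: 0.1185; 0.0552.
Sum = 0.173729; P₂ = 0.173729 / 10 = 0.017.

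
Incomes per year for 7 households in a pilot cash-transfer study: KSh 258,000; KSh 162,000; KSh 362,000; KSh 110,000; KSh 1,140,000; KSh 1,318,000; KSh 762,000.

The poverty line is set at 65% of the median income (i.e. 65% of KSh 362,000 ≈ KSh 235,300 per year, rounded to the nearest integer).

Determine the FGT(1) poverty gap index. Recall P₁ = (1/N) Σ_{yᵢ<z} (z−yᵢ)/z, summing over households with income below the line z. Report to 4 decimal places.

Incomes under z: KSh 110,000, KSh 162,000 (q = 2 of N = 7).
Shortfall ratios: (235300−110000)/235300 = 0.5325; (235300−162000)/235300 = 0.3115.
Σ = 0.844029. Dividing by the full population N = 7 gives P₁ = 0.1206.

0.1206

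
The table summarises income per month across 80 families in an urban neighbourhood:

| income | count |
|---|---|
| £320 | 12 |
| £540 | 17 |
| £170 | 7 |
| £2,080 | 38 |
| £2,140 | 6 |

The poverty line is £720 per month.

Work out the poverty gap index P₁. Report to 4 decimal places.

0.2033

Poor units: 7×£170, 12×£320, 17×£540 (q = 36 of N = 80).
Relative gaps: (720−170)/720 = 0.7639 (×7); (720−320)/720 = 0.5556 (×12); (720−540)/720 = 0.2500 (×17).
Sum of shortfalls = 16.263889; P₁ averages over all N: 16.263889 / 80 = 0.2033.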